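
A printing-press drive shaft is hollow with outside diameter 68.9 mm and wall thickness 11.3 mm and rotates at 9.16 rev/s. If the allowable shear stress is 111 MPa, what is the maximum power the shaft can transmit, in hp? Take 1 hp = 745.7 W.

J = π(d_o⁴ − d_i⁴)/32 = π(0.0689⁴ − 0.0463⁴)/32 = 1.761×10^-6 m⁴.
T_max = τ_allow·J/r = 1.11×10^8 × 1.761×10^-6 / 0.0345 = 5675 N·m.
ω = 2π·9.16 = 57.55 rad/s, so P_max = T_max·ω = 3.266×10^5 W.

438 hp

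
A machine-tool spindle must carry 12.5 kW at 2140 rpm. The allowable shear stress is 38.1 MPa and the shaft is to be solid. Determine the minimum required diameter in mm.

ω = 2π·2140/60 = 224.1 rad/s, so T = P/ω = 12.5×10³ / 224.1 = 55.78 N·m.
For a solid shaft τ_max = 16T/(πd³), so d = (16T/(π τ_allow))^(1/3) = (16·55.78/(π·3.81×10^7))^(1/3) = 0.01954 m.

19.5 mm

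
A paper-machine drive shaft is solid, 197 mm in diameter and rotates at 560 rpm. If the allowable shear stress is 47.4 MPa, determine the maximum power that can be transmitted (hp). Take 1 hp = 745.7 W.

5600 hp

J = πd⁴/32 = π(0.197)⁴/32 = 1.479×10^-4 m⁴.
T_max = τ_allow·J/r = 4.74×10^7 × 1.479×10^-4 / 0.0985 = 71160 N·m.
ω = 2π·560/60 = 58.64 rad/s, so P_max = T_max·ω = 4.173×10^6 W.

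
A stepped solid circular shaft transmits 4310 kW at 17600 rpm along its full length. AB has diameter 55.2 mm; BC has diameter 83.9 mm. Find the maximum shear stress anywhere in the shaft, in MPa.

70.8 MPa

ω = 2π·17600/60 = 1843 rad/s, so T = P/ω = 4310×10³ / 1843 = 2338 N·m.
Under the same torque, τ_max = 16T/(πd³) is largest where d is smallest — segment AB (d = 55.2 mm).
τ_max = 16·2338/(π·(0.0552)³) = 7.081×10^7 Pa.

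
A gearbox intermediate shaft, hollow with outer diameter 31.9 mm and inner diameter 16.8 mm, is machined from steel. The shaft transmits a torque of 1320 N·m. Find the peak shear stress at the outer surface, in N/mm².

J = π(d_o⁴ − d_i⁴)/32 = π(0.0319⁴ − 0.0168⁴)/32 = 9.384×10^-8 m⁴.
τ_max = T·r/J = 1320 × 0.0159 / 9.384×10^-8 = 2.244×10^8 Pa.

224 N/mm²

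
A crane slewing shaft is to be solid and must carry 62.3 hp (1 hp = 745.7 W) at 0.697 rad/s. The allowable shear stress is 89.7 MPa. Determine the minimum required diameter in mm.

ω = 0.697 rad/s, so T = P/ω = 62.3×745.7 / 0.6970 = 66650 N·m.
For a solid shaft τ_max = 16T/(πd³), so d = (16T/(π τ_allow))^(1/3) = (16·66650/(π·8.97×10^7))^(1/3) = 0.1558 m.

156 mm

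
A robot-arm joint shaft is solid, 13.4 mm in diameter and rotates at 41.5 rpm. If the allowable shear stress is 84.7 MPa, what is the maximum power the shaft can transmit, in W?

174 W

J = πd⁴/32 = π(0.0134)⁴/32 = 3.165×10^-9 m⁴.
T_max = τ_allow·J/r = 8.47×10^7 × 3.165×10^-9 / 0.00670 = 40.02 N·m.
ω = 2π·41.5/60 = 4.346 rad/s, so P_max = T_max·ω = 173.9 W.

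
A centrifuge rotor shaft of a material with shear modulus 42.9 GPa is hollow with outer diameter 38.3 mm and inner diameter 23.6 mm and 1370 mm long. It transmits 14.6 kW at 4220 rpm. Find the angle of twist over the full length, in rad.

ω = 2π·4220/60 = 441.9 rad/s, so T = P/ω = 14.6×10³ / 441.9 = 33.04 N·m.
J = π(d_o⁴ − d_i⁴)/32 = π(0.0383⁴ − 0.0236⁴)/32 = 1.808×10^-7 m⁴.
θ = T·L/(G·J) = 33.04 × 1.37 / (42.9×10⁹ × 1.808×10^-7) = 5.836×10^-3 rad.

0.00584 rad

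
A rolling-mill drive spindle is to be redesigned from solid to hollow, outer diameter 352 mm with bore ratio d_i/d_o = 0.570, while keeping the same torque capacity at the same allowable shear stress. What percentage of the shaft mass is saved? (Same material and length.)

Equal τ_max and T ⇒ the solid shaft needs d_s³ = d_o³(1−k⁴), so d_s = 352·(1−0.570⁴)^(1/3) = 339.2 mm.
Area ratio A_h/A_s = d_o²(1−k²)/d_s² = (1−k²)/(1−k⁴)^(2/3) = 0.7272.
Mass saving = 1 − 0.7272 = 27.3 %.

27.3 %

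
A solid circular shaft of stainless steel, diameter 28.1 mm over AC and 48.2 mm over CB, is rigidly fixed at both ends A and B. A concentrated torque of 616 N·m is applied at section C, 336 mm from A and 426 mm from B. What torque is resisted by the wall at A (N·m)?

78.7 N·m

Compatibility: T_A·a/J_AC = T_B·b/J_CB with T_A + T_B = T₀.
J_AC = 6.12×10^-8 m⁴, J_CB = 5.30×10^-7 m⁴, so T_A = T₀·(J_AC/a)/((J_AC/a)+(J_CB/b)) = 78.69 N·m, T_B = 537.3 N·m.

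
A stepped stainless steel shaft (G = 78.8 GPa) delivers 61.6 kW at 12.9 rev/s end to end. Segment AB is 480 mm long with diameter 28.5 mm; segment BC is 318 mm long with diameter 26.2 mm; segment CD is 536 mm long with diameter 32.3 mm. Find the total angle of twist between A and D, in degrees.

ω = 2π·12.9 = 81.05 rad/s, so T = P/ω = 61.6×10³ / 81.05 = 760.0 N·m.
J_AB = π(0.0285)⁴/32 = 6.48×10^-8 m⁴; J_BC = π(0.0262)⁴/32 = 4.63×10^-8 m⁴; J_CD = π(0.0323)⁴/32 = 1.07×10^-7 m⁴.
θ = (T/G)·Σ L_i/J_i = (760.0/78.8×10⁹)·(0.480/6.48×10^-8 + 0.318/4.63×10^-8 + 0.536/1.07×10^-7) = 0.1861 rad.

10.7°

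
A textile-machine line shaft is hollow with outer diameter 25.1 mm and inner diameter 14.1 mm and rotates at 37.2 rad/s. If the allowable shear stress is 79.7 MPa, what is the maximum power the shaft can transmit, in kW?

J = π(d_o⁴ − d_i⁴)/32 = π(0.0251⁴ − 0.0141⁴)/32 = 3.509×10^-8 m⁴.
T_max = τ_allow·J/r = 7.97×10^7 × 3.509×10^-8 / 0.0126 = 222.8 N·m.
ω = 37.2 rad/s, so P_max = T_max·ω = 8289 W.

8.29 kW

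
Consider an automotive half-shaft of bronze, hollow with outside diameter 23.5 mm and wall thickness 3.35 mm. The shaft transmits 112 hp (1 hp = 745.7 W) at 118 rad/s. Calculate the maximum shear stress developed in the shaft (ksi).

54.5 ksi

ω = 118 rad/s, so T = P/ω = 112×745.7 / 118.0 = 707.8 N·m.
J = π(d_o⁴ − d_i⁴)/32 = π(0.0235⁴ − 0.0168⁴)/32 = 2.212×10^-8 m⁴.
τ_max = T·r/J = 707.8 × 0.0118 / 2.212×10^-8 = 3.760×10^8 Pa.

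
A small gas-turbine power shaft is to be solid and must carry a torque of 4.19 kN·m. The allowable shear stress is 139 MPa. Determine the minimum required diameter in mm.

53.5 mm

For a solid shaft τ_max = 16T/(πd³), so d = (16T/(π τ_allow))^(1/3) = (16·4190/(π·1.39×10^8))^(1/3) = 0.05355 m.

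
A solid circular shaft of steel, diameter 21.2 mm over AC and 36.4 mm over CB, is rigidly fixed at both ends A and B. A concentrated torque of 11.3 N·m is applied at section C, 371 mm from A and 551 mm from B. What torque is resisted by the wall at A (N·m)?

1.65 N·m

Compatibility: T_A·a/J_AC = T_B·b/J_CB with T_A + T_B = T₀.
J_AC = 1.98×10^-8 m⁴, J_CB = 1.72×10^-7 m⁴, so T_A = T₀·(J_AC/a)/((J_AC/a)+(J_CB/b)) = 1.649 N·m, T_B = 9.651 N·m.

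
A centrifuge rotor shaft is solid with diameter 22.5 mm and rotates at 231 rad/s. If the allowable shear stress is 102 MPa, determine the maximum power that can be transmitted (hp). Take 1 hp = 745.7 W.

J = πd⁴/32 = π(0.0225)⁴/32 = 2.516×10^-8 m⁴.
T_max = τ_allow·J/r = 1.02×10^8 × 2.516×10^-8 / 0.0112 = 228.1 N·m.
ω = 231 rad/s, so P_max = T_max·ω = 5.270×10^4 W.

70.7 hp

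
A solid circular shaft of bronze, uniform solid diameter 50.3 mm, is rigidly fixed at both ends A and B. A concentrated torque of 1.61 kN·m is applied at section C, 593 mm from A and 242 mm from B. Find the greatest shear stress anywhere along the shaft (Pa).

With uniform GJ and both ends fixed, compatibility θ_AC = θ_CB gives T_A·a = T_B·b, together with T_A + T_B = T₀.
T_A = T₀·b/(a+b) = 1610·242/835.0 = 466.6 N·m; T_B = 1143 N·m.
τ in each portion: τ_AC = 1.87×10^7 Pa, τ_CB = 4.58×10^7 Pa; maximum is in CB.
τ_max = T_CB·r/J = 1143·0.0251/6.28×10^-7 = 4.576×10^7 Pa.

4.58e7 Pa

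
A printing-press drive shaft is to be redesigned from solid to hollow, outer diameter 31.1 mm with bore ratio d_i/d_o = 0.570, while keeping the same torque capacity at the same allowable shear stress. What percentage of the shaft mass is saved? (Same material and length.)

27.3 %

Equal τ_max and T ⇒ the solid shaft needs d_s³ = d_o³(1−k⁴), so d_s = 31.1·(1−0.570⁴)^(1/3) = 29.96 mm.
Area ratio A_h/A_s = d_o²(1−k²)/d_s² = (1−k²)/(1−k⁴)^(2/3) = 0.7272.
Mass saving = 1 − 0.7272 = 27.3 %.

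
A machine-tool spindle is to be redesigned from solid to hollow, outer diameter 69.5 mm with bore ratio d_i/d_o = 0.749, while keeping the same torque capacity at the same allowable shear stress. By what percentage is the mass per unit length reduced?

Equal τ_max and T ⇒ the solid shaft needs d_s³ = d_o³(1−k⁴), so d_s = 69.5·(1−0.749⁴)^(1/3) = 61.27 mm.
Area ratio A_h/A_s = d_o²(1−k²)/d_s² = (1−k²)/(1−k⁴)^(2/3) = 0.5648.
Mass saving = 1 − 0.5648 = 43.5 %.

43.5 %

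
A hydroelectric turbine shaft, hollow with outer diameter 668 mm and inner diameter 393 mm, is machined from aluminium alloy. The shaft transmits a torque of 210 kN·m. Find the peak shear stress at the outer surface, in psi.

J = π(d_o⁴ − d_i⁴)/32 = π(0.668⁴ − 0.393⁴)/32 = 0.01721 m⁴.
τ_max = T·r/J = 210000 × 0.334 / 0.01721 = 4.076×10^6 Pa.

591 psi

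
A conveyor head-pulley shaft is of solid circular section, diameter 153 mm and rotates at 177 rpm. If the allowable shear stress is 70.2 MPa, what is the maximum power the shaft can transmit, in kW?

915 kW

J = πd⁴/32 = π(0.153)⁴/32 = 5.380×10^-5 m⁴.
T_max = τ_allow·J/r = 7.02×10^7 × 5.380×10^-5 / 0.0765 = 49370 N·m.
ω = 2π·177/60 = 18.54 rad/s, so P_max = T_max·ω = 9.150×10^5 W.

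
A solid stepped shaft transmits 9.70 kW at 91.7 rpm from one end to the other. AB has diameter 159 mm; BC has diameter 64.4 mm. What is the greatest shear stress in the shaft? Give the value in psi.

2790 psi

ω = 2π·91.7/60 = 9.603 rad/s, so T = P/ω = 9.70×10³ / 9.603 = 1010 N·m.
Under the same torque, τ_max = 16T/(πd³) is largest where d is smallest — segment BC (d = 64.4 mm).
τ_max = 16·1010/(π·(0.0644)³) = 1.926×10^7 Pa.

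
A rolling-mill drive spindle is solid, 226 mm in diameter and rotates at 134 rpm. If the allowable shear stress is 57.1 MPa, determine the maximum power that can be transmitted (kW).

1820 kW

J = πd⁴/32 = π(0.226)⁴/32 = 2.561×10^-4 m⁴.
T_max = τ_allow·J/r = 5.71×10^7 × 2.561×10^-4 / 0.113 = 129400 N·m.
ω = 2π·134/60 = 14.03 rad/s, so P_max = T_max·ω = 1.816×10^6 W.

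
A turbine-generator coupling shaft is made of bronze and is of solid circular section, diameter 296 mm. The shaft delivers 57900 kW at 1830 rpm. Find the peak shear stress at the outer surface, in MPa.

59.3 MPa

ω = 2π·1830/60 = 191.6 rad/s, so T = P/ω = 57900×10³ / 191.6 = 302100 N·m.
J = πd⁴/32 = π(0.296)⁴/32 = 7.536×10^-4 m⁴.
τ_max = T·r/J = 302100 × 0.148 / 7.536×10^-4 = 5.933×10^7 Pa.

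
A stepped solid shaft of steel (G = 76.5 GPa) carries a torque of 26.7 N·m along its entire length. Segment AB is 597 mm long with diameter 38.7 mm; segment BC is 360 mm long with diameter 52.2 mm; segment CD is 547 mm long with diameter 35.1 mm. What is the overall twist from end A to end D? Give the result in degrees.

J_AB = π(0.0387)⁴/32 = 2.20×10^-7 m⁴; J_BC = π(0.0522)⁴/32 = 7.29×10^-7 m⁴; J_CD = π(0.0351)⁴/32 = 1.49×10^-7 m⁴.
θ = (T/G)·Σ L_i/J_i = (26.70/76.5×10⁹)·(0.597/2.20×10^-7 + 0.360/7.29×10^-7 + 0.547/1.49×10^-7) = 2.400×10^-3 rad.

0.137°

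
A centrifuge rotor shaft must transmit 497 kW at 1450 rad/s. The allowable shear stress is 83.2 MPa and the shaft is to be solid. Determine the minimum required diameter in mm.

27.6 mm

ω = 1450 rad/s, so T = P/ω = 497×10³ / 1450 = 342.8 N·m.
For a solid shaft τ_max = 16T/(πd³), so d = (16T/(π τ_allow))^(1/3) = (16·342.8/(π·8.32×10^7))^(1/3) = 0.02758 m.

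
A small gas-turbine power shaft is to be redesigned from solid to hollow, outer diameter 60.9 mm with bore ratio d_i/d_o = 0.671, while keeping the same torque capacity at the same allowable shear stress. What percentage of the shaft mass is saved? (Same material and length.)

Equal τ_max and T ⇒ the solid shaft needs d_s³ = d_o³(1−k⁴), so d_s = 60.9·(1−0.671⁴)^(1/3) = 56.47 mm.
Area ratio A_h/A_s = d_o²(1−k²)/d_s² = (1−k²)/(1−k⁴)^(2/3) = 0.6394.
Mass saving = 1 − 0.6394 = 36.1 %.

36.1 %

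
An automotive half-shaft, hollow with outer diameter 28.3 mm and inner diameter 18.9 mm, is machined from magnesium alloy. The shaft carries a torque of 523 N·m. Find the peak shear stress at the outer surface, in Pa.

J = π(d_o⁴ − d_i⁴)/32 = π(0.0283⁴ − 0.0189⁴)/32 = 5.044×10^-8 m⁴.
τ_max = T·r/J = 523.0 × 0.0142 / 5.044×10^-8 = 1.467×10^8 Pa.

1.47e8 Pa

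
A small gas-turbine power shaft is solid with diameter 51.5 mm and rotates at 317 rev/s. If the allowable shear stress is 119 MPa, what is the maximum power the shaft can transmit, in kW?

6360 kW

J = πd⁴/32 = π(0.0515)⁴/32 = 6.906×10^-7 m⁴.
T_max = τ_allow·J/r = 1.19×10^8 × 6.906×10^-7 / 0.0257 = 3192 N·m.
ω = 2π·317 = 1992 rad/s, so P_max = T_max·ω = 6.357×10^6 W.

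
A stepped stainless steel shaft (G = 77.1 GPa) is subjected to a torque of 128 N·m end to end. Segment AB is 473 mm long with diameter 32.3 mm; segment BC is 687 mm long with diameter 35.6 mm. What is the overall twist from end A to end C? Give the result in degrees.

J_AB = π(0.0323)⁴/32 = 1.07×10^-7 m⁴; J_BC = π(0.0356)⁴/32 = 1.58×10^-7 m⁴.
θ = (T/G)·Σ L_i/J_i = (128.0/77.1×10⁹)·(0.473/1.07×10^-7 + 0.687/1.58×10^-7) = 0.01458 rad.

0.835°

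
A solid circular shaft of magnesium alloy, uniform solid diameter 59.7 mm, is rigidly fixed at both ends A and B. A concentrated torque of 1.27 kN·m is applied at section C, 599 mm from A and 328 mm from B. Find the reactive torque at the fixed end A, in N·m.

With uniform GJ and both ends fixed, compatibility θ_AC = θ_CB gives T_A·a = T_B·b, together with T_A + T_B = T₀.
T_A = T₀·b/(a+b) = 1270·328/927.0 = 449.4 N·m; T_B = 820.6 N·m.

449 N·m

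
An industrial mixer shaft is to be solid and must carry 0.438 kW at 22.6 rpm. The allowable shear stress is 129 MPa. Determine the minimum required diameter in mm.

ω = 2π·22.6/60 = 2.367 rad/s, so T = P/ω = 0.438×10³ / 2.367 = 185.1 N·m.
For a solid shaft τ_max = 16T/(πd³), so d = (16T/(π τ_allow))^(1/3) = (16·185.1/(π·1.29×10^8))^(1/3) = 0.01940 m.

19.4 mm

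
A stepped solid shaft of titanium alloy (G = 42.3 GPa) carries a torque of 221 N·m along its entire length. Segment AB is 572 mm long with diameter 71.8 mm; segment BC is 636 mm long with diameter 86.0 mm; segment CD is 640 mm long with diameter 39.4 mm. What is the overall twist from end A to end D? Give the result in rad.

J_AB = π(0.0718)⁴/32 = 2.61×10^-6 m⁴; J_BC = π(0.0860)⁴/32 = 5.37×10^-6 m⁴; J_CD = π(0.0394)⁴/32 = 2.37×10^-7 m⁴.
θ = (T/G)·Σ L_i/J_i = (221.0/42.3×10⁹)·(0.572/2.61×10^-6 + 0.636/5.37×10^-6 + 0.640/2.37×10^-7) = 0.01590 rad.

0.0159 rad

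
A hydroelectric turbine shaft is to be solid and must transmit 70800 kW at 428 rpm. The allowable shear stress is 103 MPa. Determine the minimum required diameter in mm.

ω = 2π·428/60 = 44.82 rad/s, so T = P/ω = 70800×10³ / 44.82 = 1.580e6 N·m.
For a solid shaft τ_max = 16T/(πd³), so d = (16T/(π τ_allow))^(1/3) = (16·1.580e6/(π·1.03×10^8))^(1/3) = 0.4275 m.

427 mm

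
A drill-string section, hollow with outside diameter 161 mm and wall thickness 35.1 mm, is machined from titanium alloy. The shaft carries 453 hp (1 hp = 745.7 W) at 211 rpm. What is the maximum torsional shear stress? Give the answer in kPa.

ω = 2π·211/60 = 22.10 rad/s, so T = P/ω = 453×745.7 / 22.10 = 15290 N·m.
J = π(d_o⁴ − d_i⁴)/32 = π(0.161⁴ − 0.0908⁴)/32 = 5.929×10^-5 m⁴.
τ_max = T·r/J = 15290 × 0.0805 / 5.929×10^-5 = 2.076×10^7 Pa.

20800 kPa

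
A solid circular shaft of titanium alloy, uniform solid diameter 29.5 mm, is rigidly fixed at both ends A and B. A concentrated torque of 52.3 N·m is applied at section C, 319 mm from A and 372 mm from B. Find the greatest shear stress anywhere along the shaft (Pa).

With uniform GJ and both ends fixed, compatibility θ_AC = θ_CB gives T_A·a = T_B·b, together with T_A + T_B = T₀.
T_A = T₀·b/(a+b) = 52.30·372/691.0 = 28.16 N·m; T_B = 24.14 N·m.
τ in each portion: τ_AC = 5.59×10^6 Pa, τ_CB = 4.79×10^6 Pa; maximum is in AC.
τ_max = T_AC·r/J = 28.16·0.0147/7.44×10^-8 = 5.586×10^6 Pa.

5.59e6 Pa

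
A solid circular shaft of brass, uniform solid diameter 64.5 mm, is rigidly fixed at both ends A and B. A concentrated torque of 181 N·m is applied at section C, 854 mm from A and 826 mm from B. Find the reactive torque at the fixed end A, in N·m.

89.0 N·m

With uniform GJ and both ends fixed, compatibility θ_AC = θ_CB gives T_A·a = T_B·b, together with T_A + T_B = T₀.
T_A = T₀·b/(a+b) = 181.0·826/1680 = 88.99 N·m; T_B = 92.01 N·m.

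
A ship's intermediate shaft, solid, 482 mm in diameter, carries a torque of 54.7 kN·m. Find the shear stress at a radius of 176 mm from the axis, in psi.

264 psi

J = πd⁴/32 = π(0.482)⁴/32 = 5.299×10^-3 m⁴.
Shear stress varies linearly with radius: τ = T·r/J = 54700 × 0.176 / 5.299×10^-3 = 1.817×10^6 Pa.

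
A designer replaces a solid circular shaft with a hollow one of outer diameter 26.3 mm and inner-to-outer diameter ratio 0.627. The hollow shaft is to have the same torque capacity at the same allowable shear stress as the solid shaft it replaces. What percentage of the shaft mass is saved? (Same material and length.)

Equal τ_max and T ⇒ the solid shaft needs d_s³ = d_o³(1−k⁴), so d_s = 26.3·(1−0.627⁴)^(1/3) = 24.87 mm.
Area ratio A_h/A_s = d_o²(1−k²)/d_s² = (1−k²)/(1−k⁴)^(2/3) = 0.6787.
Mass saving = 1 − 0.6787 = 32.1 %.

32.1 %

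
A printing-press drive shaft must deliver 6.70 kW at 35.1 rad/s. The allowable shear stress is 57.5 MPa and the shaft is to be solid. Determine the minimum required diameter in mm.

25.7 mm

ω = 35.1 rad/s, so T = P/ω = 6.70×10³ / 35.10 = 190.9 N·m.
For a solid shaft τ_max = 16T/(πd³), so d = (16T/(π τ_allow))^(1/3) = (16·190.9/(π·5.75×10^7))^(1/3) = 0.02567 m.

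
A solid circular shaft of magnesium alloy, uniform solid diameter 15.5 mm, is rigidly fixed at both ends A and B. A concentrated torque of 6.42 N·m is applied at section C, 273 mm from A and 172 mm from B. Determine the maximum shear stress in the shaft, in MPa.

5.39 MPa

With uniform GJ and both ends fixed, compatibility θ_AC = θ_CB gives T_A·a = T_B·b, together with T_A + T_B = T₀.
T_A = T₀·b/(a+b) = 6.420·172/445.0 = 2.481 N·m; T_B = 3.939 N·m.
τ in each portion: τ_AC = 3.39×10^6 Pa, τ_CB = 5.39×10^6 Pa; maximum is in CB.
τ_max = T_CB·r/J = 3.939·0.00775/5.67×10^-9 = 5.387×10^6 Pa.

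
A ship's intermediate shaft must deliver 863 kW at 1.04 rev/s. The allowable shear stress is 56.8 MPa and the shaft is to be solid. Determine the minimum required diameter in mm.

ω = 2π·1.04 = 6.535 rad/s, so T = P/ω = 863×10³ / 6.535 = 132100 N·m.
For a solid shaft τ_max = 16T/(πd³), so d = (16T/(π τ_allow))^(1/3) = (16·132100/(π·5.68×10^7))^(1/3) = 0.2279 m.

228 mm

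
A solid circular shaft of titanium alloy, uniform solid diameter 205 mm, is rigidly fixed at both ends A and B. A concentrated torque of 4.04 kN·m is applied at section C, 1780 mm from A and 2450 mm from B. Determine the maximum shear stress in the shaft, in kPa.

With uniform GJ and both ends fixed, compatibility θ_AC = θ_CB gives T_A·a = T_B·b, together with T_A + T_B = T₀.
T_A = T₀·b/(a+b) = 4040·2450/4230 = 2340 N·m; T_B = 1700 N·m.
τ in each portion: τ_AC = 1.38×10^6 Pa, τ_CB = 1.01×10^6 Pa; maximum is in AC.
τ_max = T_AC·r/J = 2340·0.102/1.73×10^-4 = 1.383×10^6 Pa.

1380 kPa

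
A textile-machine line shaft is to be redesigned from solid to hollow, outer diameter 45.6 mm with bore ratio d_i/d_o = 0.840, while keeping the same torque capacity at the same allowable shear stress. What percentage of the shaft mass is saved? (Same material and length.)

53.4 %

Equal τ_max and T ⇒ the solid shaft needs d_s³ = d_o³(1−k⁴), so d_s = 45.6·(1−0.840⁴)^(1/3) = 36.24 mm.
Area ratio A_h/A_s = d_o²(1−k²)/d_s² = (1−k²)/(1−k⁴)^(2/3) = 0.4660.
Mass saving = 1 − 0.4660 = 53.4 %.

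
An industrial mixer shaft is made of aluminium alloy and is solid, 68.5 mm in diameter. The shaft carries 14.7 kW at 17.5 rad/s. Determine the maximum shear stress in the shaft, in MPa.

13.3 MPa

ω = 17.5 rad/s, so T = P/ω = 14.7×10³ / 17.50 = 840.0 N·m.
J = πd⁴/32 = π(0.0685)⁴/32 = 2.162×10^-6 m⁴.
τ_max = T·r/J = 840.0 × 0.0343 / 2.162×10^-6 = 1.331×10^7 Pa.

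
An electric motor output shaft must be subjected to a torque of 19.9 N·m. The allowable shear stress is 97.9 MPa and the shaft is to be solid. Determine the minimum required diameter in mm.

10.1 mm

For a solid shaft τ_max = 16T/(πd³), so d = (16T/(π τ_allow))^(1/3) = (16·19.90/(π·9.79×10^7))^(1/3) = 0.01012 m.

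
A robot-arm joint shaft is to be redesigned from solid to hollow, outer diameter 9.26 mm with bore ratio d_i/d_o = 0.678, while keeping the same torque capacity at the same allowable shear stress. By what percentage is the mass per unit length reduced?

Equal τ_max and T ⇒ the solid shaft needs d_s³ = d_o³(1−k⁴), so d_s = 9.26·(1−0.678⁴)^(1/3) = 8.556 mm.
Area ratio A_h/A_s = d_o²(1−k²)/d_s² = (1−k²)/(1−k⁴)^(2/3) = 0.6330.
Mass saving = 1 − 0.6330 = 36.7 %.

36.7 %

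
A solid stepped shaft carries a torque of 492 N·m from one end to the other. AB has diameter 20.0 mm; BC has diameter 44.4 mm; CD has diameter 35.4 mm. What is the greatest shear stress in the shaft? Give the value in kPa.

Under the same torque, τ_max = 16T/(πd³) is largest where d is smallest — segment AB (d = 20.0 mm).
τ_max = 16·492.0/(π·(0.0200)³) = 3.132×10^8 Pa.

313000 kPa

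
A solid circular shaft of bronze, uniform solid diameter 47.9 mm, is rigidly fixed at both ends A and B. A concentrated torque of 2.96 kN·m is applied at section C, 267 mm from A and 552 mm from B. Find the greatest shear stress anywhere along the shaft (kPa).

With uniform GJ and both ends fixed, compatibility θ_AC = θ_CB gives T_A·a = T_B·b, together with T_A + T_B = T₀.
T_A = T₀·b/(a+b) = 2960·552/819.0 = 1995 N·m; T_B = 965.0 N·m.
τ in each portion: τ_AC = 9.25×10^7 Pa, τ_CB = 4.47×10^7 Pa; maximum is in AC.
τ_max = T_AC·r/J = 1995·0.0239/5.17×10^-7 = 9.245×10^7 Pa.

92500 kPa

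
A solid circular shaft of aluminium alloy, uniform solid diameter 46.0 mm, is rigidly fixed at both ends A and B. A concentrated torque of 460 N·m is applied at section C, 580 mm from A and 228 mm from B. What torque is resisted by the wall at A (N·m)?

With uniform GJ and both ends fixed, compatibility θ_AC = θ_CB gives T_A·a = T_B·b, together with T_A + T_B = T₀.
T_A = T₀·b/(a+b) = 460.0·228/808.0 = 129.8 N·m; T_B = 330.2 N·m.

130 N·m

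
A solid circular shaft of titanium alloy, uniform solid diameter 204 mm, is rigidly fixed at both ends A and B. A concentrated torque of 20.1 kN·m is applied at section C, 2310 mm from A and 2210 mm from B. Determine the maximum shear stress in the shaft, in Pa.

6.16e6 Pa

With uniform GJ and both ends fixed, compatibility θ_AC = θ_CB gives T_A·a = T_B·b, together with T_A + T_B = T₀.
T_A = T₀·b/(a+b) = 20100·2210/4520 = 9828 N·m; T_B = 10270 N·m.
τ in each portion: τ_AC = 5.90×10^6 Pa, τ_CB = 6.16×10^6 Pa; maximum is in CB.
τ_max = T_CB·r/J = 10270·0.102/1.70×10^-4 = 6.162×10^6 Pa.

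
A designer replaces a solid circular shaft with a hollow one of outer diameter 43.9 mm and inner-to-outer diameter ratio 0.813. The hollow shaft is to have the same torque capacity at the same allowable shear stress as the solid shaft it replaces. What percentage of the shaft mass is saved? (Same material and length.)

50.3 %

Equal τ_max and T ⇒ the solid shaft needs d_s³ = d_o³(1−k⁴), so d_s = 43.9·(1−0.813⁴)^(1/3) = 36.25 mm.
Area ratio A_h/A_s = d_o²(1−k²)/d_s² = (1−k²)/(1−k⁴)^(2/3) = 0.4972.
Mass saving = 1 − 0.4972 = 50.3 %.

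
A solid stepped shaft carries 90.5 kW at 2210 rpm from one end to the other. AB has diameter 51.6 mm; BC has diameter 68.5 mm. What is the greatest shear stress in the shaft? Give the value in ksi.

2.10 ksi

ω = 2π·2210/60 = 231.4 rad/s, so T = P/ω = 90.5×10³ / 231.4 = 391.0 N·m.
Under the same torque, τ_max = 16T/(πd³) is largest where d is smallest — segment AB (d = 51.6 mm).
τ_max = 16·391.0/(π·(0.0516)³) = 1.450×10^7 Pa.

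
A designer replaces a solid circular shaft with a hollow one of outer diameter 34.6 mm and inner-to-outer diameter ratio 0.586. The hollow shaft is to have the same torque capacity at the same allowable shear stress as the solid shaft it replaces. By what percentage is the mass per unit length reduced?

Equal τ_max and T ⇒ the solid shaft needs d_s³ = d_o³(1−k⁴), so d_s = 34.6·(1−0.586⁴)^(1/3) = 33.18 mm.
Area ratio A_h/A_s = d_o²(1−k²)/d_s² = (1−k²)/(1−k⁴)^(2/3) = 0.7139.
Mass saving = 1 − 0.7139 = 28.6 %.

28.6 %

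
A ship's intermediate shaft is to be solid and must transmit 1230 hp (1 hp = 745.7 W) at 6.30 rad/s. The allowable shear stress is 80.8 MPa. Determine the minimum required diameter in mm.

ω = 6.30 rad/s, so T = P/ω = 1230×745.7 / 6.300 = 145600 N·m.
For a solid shaft τ_max = 16T/(πd³), so d = (16T/(π τ_allow))^(1/3) = (16·145600/(π·8.08×10^7))^(1/3) = 0.2094 m.

209 mm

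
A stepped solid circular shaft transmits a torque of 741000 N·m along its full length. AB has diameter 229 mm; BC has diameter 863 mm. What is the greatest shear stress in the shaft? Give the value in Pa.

Under the same torque, τ_max = 16T/(πd³) is largest where d is smallest — segment AB (d = 229 mm).
τ_max = 16·741000/(π·(0.229)³) = 3.143×10^8 Pa.

3.14e8 Pa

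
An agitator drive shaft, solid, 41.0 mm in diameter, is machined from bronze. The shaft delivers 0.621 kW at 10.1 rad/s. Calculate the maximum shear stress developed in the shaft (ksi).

0.659 ksi

ω = 10.1 rad/s, so T = P/ω = 0.621×10³ / 10.10 = 61.49 N·m.
J = πd⁴/32 = π(0.0410)⁴/32 = 2.774×10^-7 m⁴.
τ_max = T·r/J = 61.49 × 0.0205 / 2.774×10^-7 = 4.543×10^6 Pa.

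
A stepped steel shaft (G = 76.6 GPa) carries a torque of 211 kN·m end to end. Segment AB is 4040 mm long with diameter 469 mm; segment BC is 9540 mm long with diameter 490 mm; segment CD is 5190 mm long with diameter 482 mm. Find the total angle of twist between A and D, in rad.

0.00968 rad

J_AB = π(0.469)⁴/32 = 4.75×10^-3 m⁴; J_BC = π(0.490)⁴/32 = 5.66×10^-3 m⁴; J_CD = π(0.482)⁴/32 = 5.30×10^-3 m⁴.
θ = (T/G)·Σ L_i/J_i = (211000/76.6×10⁹)·(4.04/4.75×10^-3 + 9.54/5.66×10^-3 + 5.19/5.30×10^-3) = 9.684×10^-3 rad.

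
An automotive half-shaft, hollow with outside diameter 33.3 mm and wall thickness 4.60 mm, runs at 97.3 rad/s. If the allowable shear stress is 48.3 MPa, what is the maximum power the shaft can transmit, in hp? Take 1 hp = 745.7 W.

J = π(d_o⁴ − d_i⁴)/32 = π(0.0333⁴ − 0.0241⁴)/32 = 8.760×10^-8 m⁴.
T_max = τ_allow·J/r = 4.83×10^7 × 8.760×10^-8 / 0.0166 = 254.1 N·m.
ω = 97.3 rad/s, so P_max = T_max·ω = 2.473×10^4 W.

33.2 hp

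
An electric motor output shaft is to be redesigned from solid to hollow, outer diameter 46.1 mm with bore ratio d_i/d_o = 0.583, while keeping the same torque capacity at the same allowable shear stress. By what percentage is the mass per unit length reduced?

28.4 %

Equal τ_max and T ⇒ the solid shaft needs d_s³ = d_o³(1−k⁴), so d_s = 46.1·(1−0.583⁴)^(1/3) = 44.25 mm.
Area ratio A_h/A_s = d_o²(1−k²)/d_s² = (1−k²)/(1−k⁴)^(2/3) = 0.7164.
Mass saving = 1 − 0.7164 = 28.4 %.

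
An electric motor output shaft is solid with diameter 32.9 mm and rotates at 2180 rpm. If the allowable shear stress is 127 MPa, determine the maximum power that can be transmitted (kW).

203 kW

J = πd⁴/32 = π(0.0329)⁴/32 = 1.150×10^-7 m⁴.
T_max = τ_allow·J/r = 1.27×10^8 × 1.150×10^-7 / 0.0164 = 888.0 N·m.
ω = 2π·2180/60 = 228.3 rad/s, so P_max = T_max·ω = 2.027×10^5 W.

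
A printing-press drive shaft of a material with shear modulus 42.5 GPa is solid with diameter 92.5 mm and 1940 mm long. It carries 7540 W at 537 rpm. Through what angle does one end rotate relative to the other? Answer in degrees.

ω = 2π·537/60 = 56.23 rad/s, so T = P/ω = 7540 / 56.23 = 134.1 N·m.
J = πd⁴/32 = π(0.0925)⁴/32 = 7.187×10^-6 m⁴.
θ = T·L/(G·J) = 134.1 × 1.94 / (42.5×10⁹ × 7.187×10^-6) = 8.516×10^-4 rad.

0.0488°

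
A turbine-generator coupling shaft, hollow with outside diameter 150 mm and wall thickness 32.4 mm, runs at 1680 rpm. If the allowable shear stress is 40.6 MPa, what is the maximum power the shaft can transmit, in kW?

4240 kW

J = π(d_o⁴ − d_i⁴)/32 = π(0.150⁴ − 0.0852⁴)/32 = 4.453×10^-5 m⁴.
T_max = τ_allow·J/r = 4.06×10^7 × 4.453×10^-5 / 0.0750 = 24100 N·m.
ω = 2π·1680/60 = 175.9 rad/s, so P_max = T_max·ω = 4.241×10^6 W.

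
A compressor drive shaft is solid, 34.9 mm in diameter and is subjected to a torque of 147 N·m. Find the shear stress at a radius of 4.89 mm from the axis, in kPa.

4940 kPa

J = πd⁴/32 = π(0.0349)⁴/32 = 1.456×10^-7 m⁴.
Shear stress varies linearly with radius: τ = T·r/J = 147.0 × 0.00489 / 1.456×10^-7 = 4.935×10^6 Pa.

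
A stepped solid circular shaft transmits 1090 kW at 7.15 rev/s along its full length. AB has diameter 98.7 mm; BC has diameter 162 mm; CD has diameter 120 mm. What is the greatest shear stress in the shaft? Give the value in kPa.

ω = 2π·7.15 = 44.92 rad/s, so T = P/ω = 1090×10³ / 44.92 = 24260 N·m.
Under the same torque, τ_max = 16T/(πd³) is largest where d is smallest — segment AB (d = 98.7 mm).
τ_max = 16·24260/(π·(0.0987)³) = 1.285×10^8 Pa.

129000 kPa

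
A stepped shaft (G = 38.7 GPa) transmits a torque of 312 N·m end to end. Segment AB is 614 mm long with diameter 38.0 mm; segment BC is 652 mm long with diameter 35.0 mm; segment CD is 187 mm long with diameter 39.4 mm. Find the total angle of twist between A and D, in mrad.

66.2 mrad

J_AB = π(0.0380)⁴/32 = 2.05×10^-7 m⁴; J_BC = π(0.0350)⁴/32 = 1.47×10^-7 m⁴; J_CD = π(0.0394)⁴/32 = 2.37×10^-7 m⁴.
θ = (T/G)·Σ L_i/J_i = (312.0/38.7×10⁹)·(0.614/2.05×10^-7 + 0.652/1.47×10^-7 + 0.187/2.37×10^-7) = 0.06623 rad.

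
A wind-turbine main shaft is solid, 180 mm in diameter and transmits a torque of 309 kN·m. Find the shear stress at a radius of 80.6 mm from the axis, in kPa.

242000 kPa

J = πd⁴/32 = π(0.180)⁴/32 = 1.031×10^-4 m⁴.
Shear stress varies linearly with radius: τ = T·r/J = 309000 × 0.0806 / 1.031×10^-4 = 2.417×10^8 Pa.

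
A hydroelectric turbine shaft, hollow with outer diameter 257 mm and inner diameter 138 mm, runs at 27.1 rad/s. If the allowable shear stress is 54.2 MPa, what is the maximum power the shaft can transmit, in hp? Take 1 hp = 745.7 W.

J = π(d_o⁴ − d_i⁴)/32 = π(0.257⁴ − 0.138⁴)/32 = 3.927×10^-4 m⁴.
T_max = τ_allow·J/r = 5.42×10^7 × 3.927×10^-4 / 0.129 = 165600 N·m.
ω = 27.1 rad/s, so P_max = T_max·ω = 4.489×10^6 W.

6020 hp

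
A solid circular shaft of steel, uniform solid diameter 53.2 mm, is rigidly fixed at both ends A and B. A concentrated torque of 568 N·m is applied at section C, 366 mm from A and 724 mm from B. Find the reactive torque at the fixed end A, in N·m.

377 N·m

With uniform GJ and both ends fixed, compatibility θ_AC = θ_CB gives T_A·a = T_B·b, together with T_A + T_B = T₀.
T_A = T₀·b/(a+b) = 568.0·724/1090 = 377.3 N·m; T_B = 190.7 N·m.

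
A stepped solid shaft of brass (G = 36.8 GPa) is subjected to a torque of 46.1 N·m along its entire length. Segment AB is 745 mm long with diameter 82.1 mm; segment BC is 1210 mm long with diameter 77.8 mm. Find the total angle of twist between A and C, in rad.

6.31e-4 rad

J_AB = π(0.0821)⁴/32 = 4.46×10^-6 m⁴; J_BC = π(0.0778)⁴/32 = 3.60×10^-6 m⁴.
θ = (T/G)·Σ L_i/J_i = (46.10/36.8×10⁹)·(0.745/4.46×10^-6 + 1.21/3.60×10^-6) = 6.307×10^-4 rad.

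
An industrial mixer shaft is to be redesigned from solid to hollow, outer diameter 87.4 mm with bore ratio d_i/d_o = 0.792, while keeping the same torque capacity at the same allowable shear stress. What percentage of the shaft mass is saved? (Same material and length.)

Equal τ_max and T ⇒ the solid shaft needs d_s³ = d_o³(1−k⁴), so d_s = 87.4·(1−0.792⁴)^(1/3) = 73.98 mm.
Area ratio A_h/A_s = d_o²(1−k²)/d_s² = (1−k²)/(1−k⁴)^(2/3) = 0.5202.
Mass saving = 1 − 0.5202 = 48.0 %.

48.0 %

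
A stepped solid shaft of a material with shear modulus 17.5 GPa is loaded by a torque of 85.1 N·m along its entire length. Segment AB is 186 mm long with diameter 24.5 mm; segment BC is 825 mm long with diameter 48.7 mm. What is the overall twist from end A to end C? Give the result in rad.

J_AB = π(0.0245)⁴/32 = 3.54×10^-8 m⁴; J_BC = π(0.0487)⁴/32 = 5.52×10^-7 m⁴.
θ = (T/G)·Σ L_i/J_i = (85.10/17.5×10⁹)·(0.186/3.54×10^-8 + 0.825/5.52×10^-7) = 0.03284 rad.

0.0328 rad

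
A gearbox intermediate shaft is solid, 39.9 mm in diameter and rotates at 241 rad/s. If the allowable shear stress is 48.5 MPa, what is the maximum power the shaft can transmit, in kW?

J = πd⁴/32 = π(0.0399)⁴/32 = 2.488×10^-7 m⁴.
T_max = τ_allow·J/r = 4.85×10^7 × 2.488×10^-7 / 0.0199 = 604.9 N·m.
ω = 241 rad/s, so P_max = T_max·ω = 1.458×10^5 W.

146 kW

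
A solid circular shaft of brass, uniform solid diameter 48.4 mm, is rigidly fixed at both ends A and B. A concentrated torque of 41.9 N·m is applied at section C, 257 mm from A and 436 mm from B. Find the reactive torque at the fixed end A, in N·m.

With uniform GJ and both ends fixed, compatibility θ_AC = θ_CB gives T_A·a = T_B·b, together with T_A + T_B = T₀.
T_A = T₀·b/(a+b) = 41.90·436/693.0 = 26.36 N·m; T_B = 15.54 N·m.

26.4 N·m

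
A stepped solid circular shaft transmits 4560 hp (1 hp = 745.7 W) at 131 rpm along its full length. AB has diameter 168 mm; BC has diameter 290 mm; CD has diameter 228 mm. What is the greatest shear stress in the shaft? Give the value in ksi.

38.6 ksi

ω = 2π·131/60 = 13.72 rad/s, so T = P/ω = 4560×745.7 / 13.72 = 247900 N·m.
Under the same torque, τ_max = 16T/(πd³) is largest where d is smallest — segment AB (d = 168 mm).
τ_max = 16·247900/(π·(0.168)³) = 2.662×10^8 Pa.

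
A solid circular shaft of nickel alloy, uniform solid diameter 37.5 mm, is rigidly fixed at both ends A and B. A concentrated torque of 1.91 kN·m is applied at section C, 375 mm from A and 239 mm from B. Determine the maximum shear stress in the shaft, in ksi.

With uniform GJ and both ends fixed, compatibility θ_AC = θ_CB gives T_A·a = T_B·b, together with T_A + T_B = T₀.
T_A = T₀·b/(a+b) = 1910·239/614.0 = 743.5 N·m; T_B = 1167 N·m.
τ in each portion: τ_AC = 7.18×10^7 Pa, τ_CB = 1.13×10^8 Pa; maximum is in CB.
τ_max = T_CB·r/J = 1167·0.0187/1.94×10^-7 = 1.127×10^8 Pa.

16.3 ksi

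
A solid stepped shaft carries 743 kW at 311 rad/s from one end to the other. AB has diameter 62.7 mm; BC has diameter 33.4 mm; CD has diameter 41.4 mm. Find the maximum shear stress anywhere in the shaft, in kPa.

327000 kPa

ω = 311 rad/s, so T = P/ω = 743×10³ / 311.0 = 2389 N·m.
Under the same torque, τ_max = 16T/(πd³) is largest where d is smallest — segment BC (d = 33.4 mm).
τ_max = 16·2389/(π·(0.0334)³) = 3.266×10^8 Pa.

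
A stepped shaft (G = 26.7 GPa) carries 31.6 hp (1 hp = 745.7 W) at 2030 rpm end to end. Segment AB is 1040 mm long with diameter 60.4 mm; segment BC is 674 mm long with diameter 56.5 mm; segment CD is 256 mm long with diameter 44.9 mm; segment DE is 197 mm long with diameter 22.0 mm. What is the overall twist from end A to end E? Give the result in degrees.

2.54°

ω = 2π·2030/60 = 212.6 rad/s, so T = P/ω = 31.6×745.7 / 212.6 = 110.8 N·m.
J_AB = π(0.0604)⁴/32 = 1.31×10^-6 m⁴; J_BC = π(0.0565)⁴/32 = 1.00×10^-6 m⁴; J_CD = π(0.0449)⁴/32 = 3.99×10^-7 m⁴; J_DE = π(0.0220)⁴/32 = 2.30×10^-8 m⁴.
θ = (T/G)·Σ L_i/J_i = (110.8/26.7×10⁹)·(1.04/1.31×10^-6 + 0.674/1.00×10^-6 + 0.256/3.99×10^-7 + 0.197/2.30×10^-8) = 0.04433 rad.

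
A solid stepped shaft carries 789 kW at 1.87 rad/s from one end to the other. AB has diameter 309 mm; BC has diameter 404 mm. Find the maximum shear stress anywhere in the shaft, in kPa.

72800 kPa

ω = 1.87 rad/s, so T = P/ω = 789×10³ / 1.870 = 421900 N·m.
Under the same torque, τ_max = 16T/(πd³) is largest where d is smallest — segment AB (d = 309 mm).
τ_max = 16·421900/(π·(0.309)³) = 7.283×10^7 Pa.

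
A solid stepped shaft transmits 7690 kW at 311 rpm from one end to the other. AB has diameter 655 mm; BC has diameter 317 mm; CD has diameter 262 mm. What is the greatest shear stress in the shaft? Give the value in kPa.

66900 kPa

ω = 2π·311/60 = 32.57 rad/s, so T = P/ω = 7690×10³ / 32.57 = 236100 N·m.
Under the same torque, τ_max = 16T/(πd³) is largest where d is smallest — segment CD (d = 262 mm).
τ_max = 16·236100/(π·(0.262)³) = 6.687×10^7 Pa.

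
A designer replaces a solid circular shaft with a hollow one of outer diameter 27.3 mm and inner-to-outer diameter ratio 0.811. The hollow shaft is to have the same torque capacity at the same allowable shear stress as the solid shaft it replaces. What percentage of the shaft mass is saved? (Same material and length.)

50.1 %

Equal τ_max and T ⇒ the solid shaft needs d_s³ = d_o³(1−k⁴), so d_s = 27.3·(1−0.811⁴)^(1/3) = 22.60 mm.
Area ratio A_h/A_s = d_o²(1−k²)/d_s² = (1−k²)/(1−k⁴)^(2/3) = 0.4994.
Mass saving = 1 − 0.4994 = 50.1 %.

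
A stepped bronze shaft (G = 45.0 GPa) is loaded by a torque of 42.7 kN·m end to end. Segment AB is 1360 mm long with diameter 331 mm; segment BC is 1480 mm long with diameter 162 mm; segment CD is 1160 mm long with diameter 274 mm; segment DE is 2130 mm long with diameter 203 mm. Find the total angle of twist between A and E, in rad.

0.0360 rad

J_AB = π(0.331)⁴/32 = 1.18×10^-3 m⁴; J_BC = π(0.162)⁴/32 = 6.76×10^-5 m⁴; J_CD = π(0.274)⁴/32 = 5.53×10^-4 m⁴; J_DE = π(0.203)⁴/32 = 1.67×10^-4 m⁴.
θ = (T/G)·Σ L_i/J_i = (42700/45.0×10⁹)·(1.36/1.18×10^-3 + 1.48/6.76×10^-5 + 1.16/5.53×10^-4 + 2.13/1.67×10^-4) = 0.03598 rad.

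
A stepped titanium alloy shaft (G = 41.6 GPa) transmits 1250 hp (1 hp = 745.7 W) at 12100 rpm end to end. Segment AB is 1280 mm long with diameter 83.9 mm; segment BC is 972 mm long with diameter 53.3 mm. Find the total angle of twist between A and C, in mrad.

ω = 2π·12100/60 = 1267 rad/s, so T = P/ω = 1250×745.7 / 1267 = 735.6 N·m.
J_AB = π(0.0839)⁴/32 = 4.86×10^-6 m⁴; J_BC = π(0.0533)⁴/32 = 7.92×10^-7 m⁴.
θ = (T/G)·Σ L_i/J_i = (735.6/41.6×10⁹)·(1.28/4.86×10^-6 + 0.972/7.92×10^-7) = 0.02635 rad.

26.3 mrad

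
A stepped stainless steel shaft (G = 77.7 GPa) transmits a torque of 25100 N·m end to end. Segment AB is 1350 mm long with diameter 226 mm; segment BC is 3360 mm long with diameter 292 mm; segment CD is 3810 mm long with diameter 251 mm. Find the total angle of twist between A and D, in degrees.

J_AB = π(0.226)⁴/32 = 2.56×10^-4 m⁴; J_BC = π(0.292)⁴/32 = 7.14×10^-4 m⁴; J_CD = π(0.251)⁴/32 = 3.90×10^-4 m⁴.
θ = (T/G)·Σ L_i/J_i = (25100/77.7×10⁹)·(1.35/2.56×10^-4 + 3.36/7.14×10^-4 + 3.81/3.90×10^-4) = 6.382×10^-3 rad.

0.366°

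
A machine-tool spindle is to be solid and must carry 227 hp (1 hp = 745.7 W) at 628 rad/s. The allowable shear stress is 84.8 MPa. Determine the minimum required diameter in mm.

25.3 mm

ω = 628 rad/s, so T = P/ω = 227×745.7 / 628.0 = 269.5 N·m.
For a solid shaft τ_max = 16T/(πd³), so d = (16T/(π τ_allow))^(1/3) = (16·269.5/(π·8.48×10^7))^(1/3) = 0.02530 m.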